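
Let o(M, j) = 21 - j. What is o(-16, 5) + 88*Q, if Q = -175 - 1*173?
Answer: -30608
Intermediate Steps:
Q = -348 (Q = -175 - 173 = -348)
o(-16, 5) + 88*Q = (21 - 1*5) + 88*(-348) = (21 - 5) - 30624 = 16 - 30624 = -30608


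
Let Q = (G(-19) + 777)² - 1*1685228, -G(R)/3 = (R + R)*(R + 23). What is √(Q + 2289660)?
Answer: √2124721 ≈ 1457.6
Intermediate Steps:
G(R) = -6*R*(23 + R) (G(R) = -3*(R + R)*(R + 23) = -3*2*R*(23 + R) = -6*R*(23 + R))
Q = -164939 (Q = (-6*(-19)*(23 - 19) + 777)² - 1*1685228 = (-6*(-19)*4 + 777)² - 1685228 = (456 + 777)² - 1685228 = 1233² - 1685228 = 1520289 - 1685228 = -164939)
√(Q + 2289660) = √(-164939 + 2289660) = √2124721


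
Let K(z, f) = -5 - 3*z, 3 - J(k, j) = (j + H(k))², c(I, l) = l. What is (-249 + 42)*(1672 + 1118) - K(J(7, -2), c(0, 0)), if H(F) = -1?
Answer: -577543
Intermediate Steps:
J(k, j) = 3 - (-1 + j)² (J(k, j) = 3 - (j - 1)² = 3 - (-1 + j)²)
(-249 + 42)*(1672 + 1118) - K(J(7, -2), c(0, 0)) = (-249 + 42)*(1672 + 1118) - (-5 - 3*(3 - (-1 - 2)²)) = -207*2790 - (-5 - 3*(3 - 1*(-3)²)) = -577530 - (-5 - 3*(3 - 1*9)) = -577530 - (-5 - 3*(3 - 9)) = -577530 - (-5 - 3*(-6)) = -577530 - (-5 + 18) = -577530 - 1*13 = -577530 - 13 = -577543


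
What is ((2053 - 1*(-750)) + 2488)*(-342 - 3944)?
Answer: -22677226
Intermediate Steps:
((2053 - 1*(-750)) + 2488)*(-342 - 3944) = ((2053 + 750) + 2488)*(-4286) = (2803 + 2488)*(-4286) = 5291*(-4286) = -22677226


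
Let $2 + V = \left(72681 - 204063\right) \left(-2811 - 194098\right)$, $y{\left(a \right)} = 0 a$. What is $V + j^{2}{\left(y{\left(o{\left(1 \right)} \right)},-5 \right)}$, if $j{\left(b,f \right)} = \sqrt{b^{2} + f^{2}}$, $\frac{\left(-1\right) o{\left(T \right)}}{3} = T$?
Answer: $25870298261$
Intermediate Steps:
$o{\left(T \right)} = - 3 T$
$y{\left(a \right)} = 0$
$V = 25870298236$ ($V = -2 + \left(72681 - 204063\right) \left(-2811 - 194098\right) = -2 - -25870298238 = -2 + 25870298238 = 25870298236$)
$V + j^{2}{\left(y{\left(o{\left(1 \right)} \right)},-5 \right)} = 25870298236 + \left(\sqrt{0^{2} + \left(-5\right)^{2}}\right)^{2} = 25870298236 + \left(\sqrt{0 + 25}\right)^{2} = 25870298236 + \left(\sqrt{25}\right)^{2} = 25870298236 + 5^{2} = 25870298236 + 25 = 25870298261$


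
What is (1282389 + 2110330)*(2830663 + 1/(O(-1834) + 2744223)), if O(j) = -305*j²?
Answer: 9825875896659964130110/1023140357 ≈ 9.6036e+12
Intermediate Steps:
(1282389 + 2110330)*(2830663 + 1/(O(-1834) + 2744223)) = (1282389 + 2110330)*(2830663 + 1/(-305*(-1834)² + 2744223)) = 3392719*(2830663 + 1/(-305*3363556 + 2744223)) = 3392719*(2830663 + 1/(-1025884580 + 2744223)) = 3392719*(2830663 + 1/(-1023140357)) = 3392719*(2830663 - 1/1023140357) = 3392719*(2896165552366690/1023140357) = 9825875896659964130110/1023140357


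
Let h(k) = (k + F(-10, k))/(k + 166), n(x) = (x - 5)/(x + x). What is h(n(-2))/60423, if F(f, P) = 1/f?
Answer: 1/6143005 ≈ 1.6279e-7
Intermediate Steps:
n(x) = (-5 + x)/(2*x) (n(x) = (-5 + x)/((2*x)) = (-5 + x)*(1/(2*x)) = (-5 + x)/(2*x))
h(k) = (-⅒ + k)/(166 + k) (h(k) = (k + 1/(-10))/(k + 166) = (k - ⅒)/(166 + k) = (-⅒ + k)/(166 + k))
h(n(-2))/60423 = ((-⅒ + (½)*(-5 - 2)/(-2))/(166 + (½)*(-5 - 2)/(-2)))/60423 = ((-⅒ + (½)*(-½)*(-7))/(166 + (½)*(-½)*(-7)))*(1/60423) = ((-⅒ + 7/4)/(166 + 7/4))*(1/60423) = ((33/20)/(671/4))*(1/60423) = ((4/671)*(33/20))*(1/60423) = (3/305)*(1/60423) = 1/6143005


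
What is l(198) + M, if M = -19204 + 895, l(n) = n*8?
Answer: -16725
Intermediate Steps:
l(n) = 8*n
M = -18309
l(198) + M = 8*198 - 18309 = 1584 - 18309 = -16725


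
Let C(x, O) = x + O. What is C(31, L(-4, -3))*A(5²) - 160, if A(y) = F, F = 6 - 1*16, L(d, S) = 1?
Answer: -480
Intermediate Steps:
F = -10 (F = 6 - 16 = -10)
C(x, O) = O + x
A(y) = -10
C(31, L(-4, -3))*A(5²) - 160 = (1 + 31)*(-10) - 160 = 32*(-10) - 160 = -320 - 160 = -480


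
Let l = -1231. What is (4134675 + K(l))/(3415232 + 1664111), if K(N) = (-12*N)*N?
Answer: -14049657/5079343 ≈ -2.7660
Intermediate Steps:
K(N) = -12*N²
(4134675 + K(l))/(3415232 + 1664111) = (4134675 - 12*(-1231)²)/(3415232 + 1664111) = (4134675 - 12*1515361)/5079343 = (4134675 - 18184332)*(1/5079343) = -14049657*1/5079343 = -14049657/5079343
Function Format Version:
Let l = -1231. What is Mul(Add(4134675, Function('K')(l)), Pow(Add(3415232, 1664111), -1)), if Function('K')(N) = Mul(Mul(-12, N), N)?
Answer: Rational(-14049657, 5079343) ≈ -2.7660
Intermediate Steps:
Function('K')(N) = Mul(-12, Pow(N, 2))
Mul(Add(4134675, Function('K')(l)), Pow(Add(3415232, 1664111), -1)) = Mul(Add(4134675, Mul(-12, Pow(-1231, 2))), Pow(Add(3415232, 1664111), -1)) = Mul(Add(4134675, Mul(-12, 1515361)), Pow(5079343, -1)) = Mul(Add(4134675, -18184332), Rational(1, 5079343)) = Mul(-14049657, Rational(1, 5079343)) = Rational(-14049657, 5079343)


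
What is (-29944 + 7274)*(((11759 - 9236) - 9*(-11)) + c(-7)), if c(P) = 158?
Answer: -63022600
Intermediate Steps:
(-29944 + 7274)*(((11759 - 9236) - 9*(-11)) + c(-7)) = (-29944 + 7274)*(((11759 - 9236) - 9*(-11)) + 158) = -22670*((2523 + 99) + 158) = -22670*(2622 + 158) = -22670*2780 = -63022600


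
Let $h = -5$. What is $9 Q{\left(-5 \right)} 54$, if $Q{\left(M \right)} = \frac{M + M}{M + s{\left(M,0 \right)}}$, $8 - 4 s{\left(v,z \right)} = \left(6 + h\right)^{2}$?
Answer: $\frac{19440}{13} \approx 1495.4$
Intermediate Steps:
$s{\left(v,z \right)} = \frac{7}{4}$ ($s{\left(v,z \right)} = 2 - \frac{\left(6 - 5\right)^{2}}{4} = 2 - \frac{1^{2}}{4} = 2 - \frac{1}{4} = \frac{7}{4}$)
$Q{\left(M \right)} = \frac{2 M}{\frac{7}{4} + M}$ ($Q{\left(M \right)} = \frac{M + M}{M + \frac{7}{4}} = \frac{2 M}{\frac{7}{4} + M}$)
$9 Q{\left(-5 \right)} 54 = 9 \cdot 8 \left(-5\right) \frac{1}{7 + 4 \left(-5\right)} 54 = 9 \cdot 8 \left(-5\right) \frac{1}{7 - 20} \cdot 54 = 9 \cdot 8 \left(-5\right) \frac{1}{-13} \cdot 54 = 9 \cdot 8 \left(-5\right) \left(- \frac{1}{13}\right) 54 = 9 \cdot \frac{40}{13} \cdot 54 = \frac{360}{13} \cdot 54 = \frac{19440}{13}$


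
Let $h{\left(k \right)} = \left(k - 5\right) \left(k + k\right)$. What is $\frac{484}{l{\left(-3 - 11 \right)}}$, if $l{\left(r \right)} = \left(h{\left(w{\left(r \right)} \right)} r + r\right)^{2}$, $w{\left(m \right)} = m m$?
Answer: $\frac{121}{274692340321} \approx 4.4049 \cdot 10^{-10}$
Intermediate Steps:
$w{\left(m \right)} = m^{2}$
$h{\left(k \right)} = 2 k \left(-5 + k\right)$ ($h{\left(k \right)} = \left(-5 + k\right) 2 k = 2 k \left(-5 + k\right)$)
$l{\left(r \right)} = \left(r + 2 r^{3} \left(-5 + r^{2}\right)\right)^{2}$ ($l{\left(r \right)} = \left(2 r^{2} \left(-5 + r^{2}\right) r + r\right)^{2} = \left(2 r^{3} \left(-5 + r^{2}\right) + r\right)^{2} = \left(r + 2 r^{3} \left(-5 + r^{2}\right)\right)^{2}$)
$\frac{484}{l{\left(-3 - 11 \right)}} = \frac{484}{\left(-3 - 11\right)^{2} \left(1 + 2 \left(-3 - 11\right)^{2} \left(-5 + \left(-3 - 11\right)^{2}\right)\right)^{2}} = \frac{484}{\left(-14\right)^{2} \left(1 + 2 \left(-14\right)^{2} \left(-5 + \left(-14\right)^{2}\right)\right)^{2}} = \frac{484}{196 \left(1 + 2 \cdot 196 \left(-5 + 196\right)\right)^{2}} = \frac{484}{196 \left(1 + 2 \cdot 196 \cdot 191\right)^{2}} = \frac{484}{196 \left(1 + 74872\right)^{2}} = \frac{484}{196 \cdot 74873^{2}} = \frac{484}{196 \cdot 5605966129} = \frac{484}{1098769361284} = 484 \cdot \frac{1}{1098769361284} = \frac{121}{274692340321}$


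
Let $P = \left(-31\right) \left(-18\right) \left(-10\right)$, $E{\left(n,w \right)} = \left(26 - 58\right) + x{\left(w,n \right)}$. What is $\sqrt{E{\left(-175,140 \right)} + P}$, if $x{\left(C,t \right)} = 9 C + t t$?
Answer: $\sqrt{26273} \approx 162.09$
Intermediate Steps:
$x{\left(C,t \right)} = t^{2} + 9 C$ ($x{\left(C,t \right)} = 9 C + t^{2} = t^{2} + 9 C$)
$E{\left(n,w \right)} = -32 + n^{2} + 9 w$ ($E{\left(n,w \right)} = \left(26 - 58\right) + \left(n^{2} + 9 w\right) = -32 + \left(n^{2} + 9 w\right) = -32 + n^{2} + 9 w$)
$P = -5580$ ($P = 558 \left(-10\right) = -5580$)
$\sqrt{E{\left(-175,140 \right)} + P} = \sqrt{\left(-32 + \left(-175\right)^{2} + 9 \cdot 140\right) - 5580} = \sqrt{\left(-32 + 30625 + 1260\right) - 5580} = \sqrt{31853 - 5580} = \sqrt{26273}$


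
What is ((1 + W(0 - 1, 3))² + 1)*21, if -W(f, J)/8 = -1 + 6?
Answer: 31962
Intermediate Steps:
W(f, J) = -40 (W(f, J) = -8*(-1 + 6) = -8*5 = -40)
((1 + W(0 - 1, 3))² + 1)*21 = ((1 - 40)² + 1)*21 = ((-39)² + 1)*21 = (1521 + 1)*21 = 1522*21 = 31962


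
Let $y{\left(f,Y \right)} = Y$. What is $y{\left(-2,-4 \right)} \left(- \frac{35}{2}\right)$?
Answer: $70$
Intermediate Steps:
$y{\left(-2,-4 \right)} \left(- \frac{35}{2}\right) = - 4 \left(- \frac{35}{2}\right) = - 4 \left(\left(-35\right) \frac{1}{2}\right) = \left(-4\right) \left(- \frac{35}{2}\right) = 70$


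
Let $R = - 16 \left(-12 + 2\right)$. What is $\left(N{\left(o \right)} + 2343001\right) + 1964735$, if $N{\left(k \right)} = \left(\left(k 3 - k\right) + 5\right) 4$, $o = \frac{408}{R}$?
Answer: $\frac{21538882}{5} \approx 4.3078 \cdot 10^{6}$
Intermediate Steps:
$R = 160$ ($R = \left(-16\right) \left(-10\right) = 160$)
$o = \frac{51}{20}$ ($o = \frac{408}{160} = 408 \cdot \frac{1}{160} = \frac{51}{20} \approx 2.55$)
$N{\left(k \right)} = 20 + 8 k$ ($N{\left(k \right)} = \left(\left(3 k - k\right) + 5\right) 4 = \left(2 k + 5\right) 4 = \left(5 + 2 k\right) 4 = 20 + 8 k$)
$\left(N{\left(o \right)} + 2343001\right) + 1964735 = \left(\left(20 + 8 \cdot \frac{51}{20}\right) + 2343001\right) + 1964735 = \left(\left(20 + \frac{102}{5}\right) + 2343001\right) + 1964735 = \left(\frac{202}{5} + 2343001\right) + 1964735 = \frac{11715207}{5} + 1964735 = \frac{21538882}{5}$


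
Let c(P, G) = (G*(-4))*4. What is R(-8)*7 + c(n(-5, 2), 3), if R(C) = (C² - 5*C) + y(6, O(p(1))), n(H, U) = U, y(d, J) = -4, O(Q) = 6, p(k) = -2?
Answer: 652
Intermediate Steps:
c(P, G) = -16*G (c(P, G) = -4*G*4 = -16*G)
R(C) = -4 + C² - 5*C (R(C) = (C² - 5*C) - 4 = -4 + C² - 5*C)
R(-8)*7 + c(n(-5, 2), 3) = (-4 + (-8)² - 5*(-8))*7 - 16*3 = (-4 + 64 + 40)*7 - 48 = 100*7 - 48 = 700 - 48 = 652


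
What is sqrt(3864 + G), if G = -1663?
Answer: sqrt(2201) ≈ 46.915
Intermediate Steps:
sqrt(3864 + G) = sqrt(3864 - 1663) = sqrt(2201)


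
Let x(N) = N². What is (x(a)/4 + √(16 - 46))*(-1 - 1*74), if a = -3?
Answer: -675/4 - 75*I*√30 ≈ -168.75 - 410.79*I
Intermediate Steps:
(x(a)/4 + √(16 - 46))*(-1 - 1*74) = ((-3)²/4 + √(16 - 46))*(-1 - 1*74) = (9*(¼) + √(-30))*(-1 - 74) = (9/4 + I*√30)*(-75) = -675/4 - 75*I*√30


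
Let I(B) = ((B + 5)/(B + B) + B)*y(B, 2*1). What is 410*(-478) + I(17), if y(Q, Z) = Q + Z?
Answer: -3325960/17 ≈ -1.9564e+5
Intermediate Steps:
I(B) = (2 + B)*(B + (5 + B)/(2*B)) (I(B) = ((B + 5)/(B + B) + B)*(B + 2*1) = ((5 + B)/((2*B)) + B)*(B + 2) = ((5 + B)*(1/(2*B)) + B)*(2 + B) = ((5 + B)/(2*B) + B)*(2 + B) = (B + (5 + B)/(2*B))*(2 + B) = (2 + B)*(B + (5 + B)/(2*B)))
410*(-478) + I(17) = 410*(-478) + (½)*(2 + 17)*(5 + 17*(1 + 2*17))/17 = -195980 + (½)*(1/17)*19*(5 + 17*(1 + 34)) = -195980 + (½)*(1/17)*19*(5 + 17*35) = -195980 + (½)*(1/17)*19*(5 + 595) = -195980 + (½)*(1/17)*19*600 = -195980 + 5700/17 = -3325960/17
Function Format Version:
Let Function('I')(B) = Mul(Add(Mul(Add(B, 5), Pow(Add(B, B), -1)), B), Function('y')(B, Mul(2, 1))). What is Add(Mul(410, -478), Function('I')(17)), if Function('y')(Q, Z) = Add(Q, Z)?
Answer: Rational(-3325960, 17) ≈ -1.9564e+5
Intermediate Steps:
Function('I')(B) = Mul(Add(2, B), Add(B, Mul(Rational(1, 2), Pow(B, -1), Add(5, B)))) (Function('I')(B) = Mul(Add(Mul(Add(B, 5), Pow(Add(B, B), -1)), B), Add(B, Mul(2, 1))) = Mul(Add(Mul(Add(5, B), Pow(Mul(2, B), -1)), B), Add(B, 2)) = Mul(Add(Mul(Add(5, B), Mul(Rational(1, 2), Pow(B, -1))), B), Add(2, B)) = Mul(Add(Mul(Rational(1, 2), Pow(B, -1), Add(5, B)), B), Add(2, B)) = Mul(Add(B, Mul(Rational(1, 2), Pow(B, -1), Add(5, B))), Add(2, B)) = Mul(Add(2, B), Add(B, Mul(Rational(1, 2), Pow(B, -1), Add(5, B)))))
Add(Mul(410, -478), Function('I')(17)) = Add(Mul(410, -478), Mul(Rational(1, 2), Pow(17, -1), Add(2, 17), Add(5, Mul(17, Add(1, Mul(2, 17)))))) = Add(-195980, Mul(Rational(1, 2), Rational(1, 17), 19, Add(5, Mul(17, Add(1, 34))))) = Add(-195980, Mul(Rational(1, 2), Rational(1, 17), 19, Add(5, Mul(17, 35)))) = Add(-195980, Mul(Rational(1, 2), Rational(1, 17), 19, Add(5, 595))) = Add(-195980, Mul(Rational(1, 2), Rational(1, 17), 19, 600)) = Add(-195980, Rational(5700, 17)) = Rational(-3325960, 17)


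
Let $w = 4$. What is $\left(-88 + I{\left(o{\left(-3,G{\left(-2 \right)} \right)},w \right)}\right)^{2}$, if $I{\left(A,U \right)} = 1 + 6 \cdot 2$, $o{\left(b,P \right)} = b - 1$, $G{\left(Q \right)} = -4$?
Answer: $5625$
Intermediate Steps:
$o{\left(b,P \right)} = -1 + b$
$I{\left(A,U \right)} = 13$ ($I{\left(A,U \right)} = 1 + 12 = 13$)
$\left(-88 + I{\left(o{\left(-3,G{\left(-2 \right)} \right)},w \right)}\right)^{2} = \left(-88 + 13\right)^{2} = \left(-75\right)^{2} = 5625$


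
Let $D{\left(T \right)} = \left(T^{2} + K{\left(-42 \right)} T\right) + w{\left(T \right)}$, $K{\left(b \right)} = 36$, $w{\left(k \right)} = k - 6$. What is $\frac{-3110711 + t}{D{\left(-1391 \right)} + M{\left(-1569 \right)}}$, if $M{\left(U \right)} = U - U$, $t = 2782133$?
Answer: $- \frac{164289}{941704} \approx -0.17446$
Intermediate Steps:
$w{\left(k \right)} = -6 + k$ ($w{\left(k \right)} = k - 6 = -6 + k$)
$D{\left(T \right)} = -6 + T^{2} + 37 T$ ($D{\left(T \right)} = \left(T^{2} + 36 T\right) + \left(-6 + T\right) = -6 + T^{2} + 37 T$)
$M{\left(U \right)} = 0$
$\frac{-3110711 + t}{D{\left(-1391 \right)} + M{\left(-1569 \right)}} = \frac{-3110711 + 2782133}{\left(-6 + \left(-1391\right)^{2} + 37 \left(-1391\right)\right) + 0} = - \frac{328578}{\left(-6 + 1934881 - 51467\right) + 0} = - \frac{328578}{1883408 + 0} = - \frac{328578}{1883408} = \left(-328578\right) \frac{1}{1883408} = - \frac{164289}{941704}$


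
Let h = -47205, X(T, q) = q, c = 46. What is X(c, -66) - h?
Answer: 47139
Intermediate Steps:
X(c, -66) - h = -66 - 1*(-47205) = -66 + 47205 = 47139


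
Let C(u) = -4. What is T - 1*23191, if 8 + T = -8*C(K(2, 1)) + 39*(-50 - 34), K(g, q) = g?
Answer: -26443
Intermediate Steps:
T = -3252 (T = -8 + (-8*(-4) + 39*(-50 - 34)) = -8 + (32 + 39*(-84)) = -8 + (32 - 3276) = -8 - 3244 = -3252)
T - 1*23191 = -3252 - 1*23191 = -3252 - 23191 = -26443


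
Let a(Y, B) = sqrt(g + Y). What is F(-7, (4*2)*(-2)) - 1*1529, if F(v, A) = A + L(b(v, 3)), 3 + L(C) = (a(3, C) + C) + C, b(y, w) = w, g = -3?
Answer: -1542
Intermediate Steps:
a(Y, B) = sqrt(-3 + Y)
L(C) = -3 + 2*C (L(C) = -3 + ((sqrt(-3 + 3) + C) + C) = -3 + ((sqrt(0) + C) + C) = -3 + ((0 + C) + C) = -3 + (C + C) = -3 + 2*C)
F(v, A) = 3 + A (F(v, A) = A + (-3 + 2*3) = A + (-3 + 6) = A + 3 = 3 + A)
F(-7, (4*2)*(-2)) - 1*1529 = (3 + (4*2)*(-2)) - 1*1529 = (3 + 8*(-2)) - 1529 = (3 - 16) - 1529 = -13 - 1529 = -1542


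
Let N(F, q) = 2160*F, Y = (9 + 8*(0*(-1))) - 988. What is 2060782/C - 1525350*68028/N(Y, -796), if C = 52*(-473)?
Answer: 80425608049/1641783 ≈ 48987.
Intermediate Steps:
C = -24596
Y = -979 (Y = (9 + 8*0) - 988 = (9 + 0) - 988 = 9 - 988 = -979)
2060782/C - 1525350*68028/N(Y, -796) = 2060782/(-24596) - 1525350/((2160*(-979))/68028) = 2060782*(-1/24596) - 1525350/((-2114640*1/68028)) = -1030391/12298 - 1525350/(-176220/5669) = -1030391/12298 - 1525350*(-5669/176220) = -1030391/12298 + 288240305/5874 = 80425608049/1641783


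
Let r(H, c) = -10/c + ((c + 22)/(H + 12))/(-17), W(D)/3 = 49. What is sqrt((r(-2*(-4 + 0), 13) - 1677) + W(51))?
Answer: I*sqrt(299077311)/442 ≈ 39.126*I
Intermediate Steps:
W(D) = 147 (W(D) = 3*49 = 147)
r(H, c) = -10/c - (22 + c)/(17*(12 + H)) (r(H, c) = -10/c + ((22 + c)/(12 + H))*(-1/17) = -10/c - (22 + c)/(17*(12 + H)))
sqrt((r(-2*(-4 + 0), 13) - 1677) + W(51)) = sqrt(((1/17)*(-2040 - 1*13**2 - (-340)*(-4 + 0) - 22*13)/(13*(12 - 2*(-4 + 0))) - 1677) + 147) = sqrt(((1/17)*(1/13)*(-2040 - 1*169 - (-340)*(-4) - 286)/(12 - 2*(-4)) - 1677) + 147) = sqrt(((1/17)*(1/13)*(-2040 - 169 - 170*8 - 286)/(12 + 8) - 1677) + 147) = sqrt(((1/17)*(1/13)*(-2040 - 169 - 1360 - 286)/20 - 1677) + 147) = sqrt(((1/17)*(1/13)*(1/20)*(-3855) - 1677) + 147) = sqrt((-771/884 - 1677) + 147) = sqrt(-1483239/884 + 147) = sqrt(-1353291/884) = I*sqrt(299077311)/442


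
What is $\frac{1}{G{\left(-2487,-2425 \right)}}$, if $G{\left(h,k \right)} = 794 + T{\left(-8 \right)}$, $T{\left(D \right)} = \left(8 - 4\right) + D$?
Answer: $\frac{1}{790} \approx 0.0012658$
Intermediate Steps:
$T{\left(D \right)} = 4 + D$ ($T{\left(D \right)} = \left(8 - 4\right) + D = 4 + D$)
$G{\left(h,k \right)} = 790$ ($G{\left(h,k \right)} = 794 + \left(4 - 8\right) = 794 - 4 = 790$)
$\frac{1}{G{\left(-2487,-2425 \right)}} = \frac{1}{790}$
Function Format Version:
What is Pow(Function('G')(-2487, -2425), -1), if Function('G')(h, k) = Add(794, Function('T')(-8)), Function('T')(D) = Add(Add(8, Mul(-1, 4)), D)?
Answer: Rational(1, 790) ≈ 0.0012658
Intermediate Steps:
Function('T')(D) = Add(4, D) (Function('T')(D) = Add(Add(8, -4), D) = Add(4, D))
Function('G')(h, k) = 790 (Function('G')(h, k) = Add(794, Add(4, -8)) = Add(794, -4) = 790)
Pow(Function('G')(-2487, -2425), -1) = Pow(790, -1) = Rational(1, 790)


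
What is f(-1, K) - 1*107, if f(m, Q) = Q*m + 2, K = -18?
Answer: -87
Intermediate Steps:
f(m, Q) = 2 + Q*m
f(-1, K) - 1*107 = (2 - 18*(-1)) - 1*107 = (2 + 18) - 107 = 20 - 107 = -87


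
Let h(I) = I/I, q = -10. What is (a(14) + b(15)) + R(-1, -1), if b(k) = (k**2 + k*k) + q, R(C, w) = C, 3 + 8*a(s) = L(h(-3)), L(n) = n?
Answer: 1755/4 ≈ 438.75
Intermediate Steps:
h(I) = 1
a(s) = -1/4 (a(s) = -3/8 + (1/8)*1 = -3/8 + 1/8 = -1/4)
b(k) = -10 + 2*k**2 (b(k) = (k**2 + k*k) - 10 = (k**2 + k**2) - 10 = 2*k**2 - 10 = -10 + 2*k**2)
(a(14) + b(15)) + R(-1, -1) = (-1/4 + (-10 + 2*15**2)) - 1 = (-1/4 + (-10 + 2*225)) - 1 = (-1/4 + (-10 + 450)) - 1 = (-1/4 + 440) - 1 = 1759/4 - 1 = 1755/4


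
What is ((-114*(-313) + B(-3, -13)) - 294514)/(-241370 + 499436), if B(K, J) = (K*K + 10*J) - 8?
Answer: -258961/258066 ≈ -1.0035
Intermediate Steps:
B(K, J) = -8 + K**2 + 10*J (B(K, J) = (K**2 + 10*J) - 8 = -8 + K**2 + 10*J)
((-114*(-313) + B(-3, -13)) - 294514)/(-241370 + 499436) = ((-114*(-313) + (-8 + (-3)**2 + 10*(-13))) - 294514)/(-241370 + 499436) = ((35682 + (-8 + 9 - 130)) - 294514)/258066 = ((35682 - 129) - 294514)*(1/258066) = (35553 - 294514)*(1/258066) = -258961*1/258066 = -258961/258066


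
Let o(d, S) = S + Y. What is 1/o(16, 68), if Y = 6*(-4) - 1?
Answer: 1/43 ≈ 0.023256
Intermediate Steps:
Y = -25 (Y = -24 - 1 = -25)
o(d, S) = -25 + S (o(d, S) = S - 25 = -25 + S)
1/o(16, 68) = 1/(-25 + 68) = 1/43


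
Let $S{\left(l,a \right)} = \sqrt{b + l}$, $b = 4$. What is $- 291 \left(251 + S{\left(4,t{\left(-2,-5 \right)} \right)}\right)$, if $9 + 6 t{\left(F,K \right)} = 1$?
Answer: $-73041 - 582 \sqrt{2} \approx -73864.0$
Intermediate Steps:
$t{\left(F,K \right)} = - \frac{4}{3}$ ($t{\left(F,K \right)} = - \frac{3}{2} + \frac{1}{6} \cdot 1 = - \frac{3}{2} + \frac{1}{6} = - \frac{4}{3}$)
$S{\left(l,a \right)} = \sqrt{4 + l}$
$- 291 \left(251 + S{\left(4,t{\left(-2,-5 \right)} \right)}\right) = - 291 \left(251 + \sqrt{4 + 4}\right) = - 291 \left(251 + \sqrt{8}\right) = - 291 \left(251 + 2 \sqrt{2}\right) = -73041 - 582 \sqrt{2}$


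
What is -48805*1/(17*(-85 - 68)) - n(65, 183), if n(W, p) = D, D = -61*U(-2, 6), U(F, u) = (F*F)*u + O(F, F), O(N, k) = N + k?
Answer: 3222025/2601 ≈ 1238.8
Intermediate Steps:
U(F, u) = 2*F + u*F² (U(F, u) = (F*F)*u + (F + F) = F²*u + 2*F = u*F² + 2*F = 2*F + u*F²)
D = -1220 (D = -(-122)*(2 - 2*6) = -(-122)*(2 - 12) = -(-122)*(-10) = -61*20 = -1220)
n(W, p) = -1220
-48805*1/(17*(-85 - 68)) - n(65, 183) = -48805*1/(17*(-85 - 68)) - 1*(-1220) = -48805/(17*(-153)) + 1220 = -48805/(-2601) + 1220 = -48805*(-1/2601) + 1220 = 48805/2601 + 1220 = 3222025/2601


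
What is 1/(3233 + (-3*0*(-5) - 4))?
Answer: 1/3229 ≈ 0.00030969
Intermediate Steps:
1/(3233 + (-3*0*(-5) - 4)) = 1/(3233 + (0*(-5) - 4)) = 1/(3233 + (0 - 4)) = 1/(3233 - 4) = 1/3229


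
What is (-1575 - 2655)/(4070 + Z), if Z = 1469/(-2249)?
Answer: -731790/703997 ≈ -1.0395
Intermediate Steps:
Z = -113/173 (Z = 1469*(-1/2249) = -113/173 ≈ -0.65318)
(-1575 - 2655)/(4070 + Z) = (-1575 - 2655)/(4070 - 113/173) = -4230/703997/173 = -4230*173/703997 = -731790/703997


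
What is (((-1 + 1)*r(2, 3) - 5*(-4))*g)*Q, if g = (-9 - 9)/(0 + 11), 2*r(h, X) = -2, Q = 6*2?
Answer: -4320/11 ≈ -392.73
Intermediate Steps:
Q = 12
r(h, X) = -1 (r(h, X) = (½)*(-2) = -1)
g = -18/11 ≈ -1.6364
(((-1 + 1)*r(2, 3) - 5*(-4))*g)*Q = (((-1 + 1)*(-1) - 5*(-4))*(-18/11))*12 = ((0*(-1) - 1*(-20))*(-18/11))*12 = ((0 + 20)*(-18/11))*12 = (20*(-18/11))*12 = -360/11*12 = -4320/11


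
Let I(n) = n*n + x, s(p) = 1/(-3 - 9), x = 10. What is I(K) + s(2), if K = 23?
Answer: 6467/12 ≈ 538.92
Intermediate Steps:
s(p) = -1/12 (s(p) = 1/(-12) = -1/12)
I(n) = 10 + n² (I(n) = n*n + 10 = n² + 10 = 10 + n²)
I(K) + s(2) = (10 + 23²) - 1/12 = (10 + 529) - 1/12 = 539 - 1/12 = 6467/12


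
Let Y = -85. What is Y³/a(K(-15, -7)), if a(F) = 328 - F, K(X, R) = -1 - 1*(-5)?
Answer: -614125/324 ≈ -1895.4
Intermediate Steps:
K(X, R) = 4 (K(X, R) = -1 + 5 = 4)
Y³/a(K(-15, -7)) = (-85)³/(328 - 1*4) = -614125/(328 - 4) = -614125/324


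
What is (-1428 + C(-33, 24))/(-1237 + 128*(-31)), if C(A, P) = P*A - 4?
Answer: 2224/5205 ≈ 0.42728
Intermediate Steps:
C(A, P) = -4 + A*P (C(A, P) = A*P - 4 = -4 + A*P)
(-1428 + C(-33, 24))/(-1237 + 128*(-31)) = (-1428 + (-4 - 33*24))/(-1237 + 128*(-31)) = (-1428 + (-4 - 792))/(-1237 - 3968) = (-1428 - 796)/(-5205) = -2224*(-1/5205) = 2224/5205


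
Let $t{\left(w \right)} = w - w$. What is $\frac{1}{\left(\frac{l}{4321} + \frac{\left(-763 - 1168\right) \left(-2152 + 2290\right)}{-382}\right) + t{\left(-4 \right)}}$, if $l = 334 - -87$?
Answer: $\frac{825311}{575806130} \approx 0.0014333$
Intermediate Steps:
$l = 421$ ($l = 334 + 87 = 421$)
$t{\left(w \right)} = 0$
$\frac{1}{\left(\frac{l}{4321} + \frac{\left(-763 - 1168\right) \left(-2152 + 2290\right)}{-382}\right) + t{\left(-4 \right)}} = \frac{1}{\left(\frac{421}{4321} + \frac{\left(-763 - 1168\right) \left(-2152 + 2290\right)}{-382}\right) + 0} = \frac{1}{\left(421 \cdot \frac{1}{4321} + \left(-1931\right) 138 \left(- \frac{1}{382}\right)\right) + 0} = \frac{1}{\left(\frac{421}{4321} - - \frac{133239}{191}\right) + 0} = \frac{1}{\left(\frac{421}{4321} + \frac{133239}{191}\right) + 0} = \frac{1}{\frac{575806130}{825311} + 0} = \frac{1}{\frac{575806130}{825311}} = \frac{825311}{575806130}$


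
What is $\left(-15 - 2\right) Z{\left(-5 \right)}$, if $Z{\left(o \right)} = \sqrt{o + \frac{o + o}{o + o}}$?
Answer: $- 34 i \approx - 34.0 i$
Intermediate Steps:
$Z{\left(o \right)} = \sqrt{1 + o}$ ($Z{\left(o \right)} = \sqrt{o + \frac{2 o}{2 o}} = \sqrt{o + 2 o \frac{1}{2 o}} = \sqrt{o + 1} = \sqrt{1 + o}$)
$\left(-15 - 2\right) Z{\left(-5 \right)} = \left(-15 - 2\right) \sqrt{1 - 5} = - 17 \sqrt{-4} = - 17 \cdot 2 i = - 34 i$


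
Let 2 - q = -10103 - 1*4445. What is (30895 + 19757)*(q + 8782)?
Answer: 1181812464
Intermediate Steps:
q = 14550 (q = 2 - (-10103 - 1*4445) = 2 - (-10103 - 4445) = 2 - 1*(-14548) = 2 + 14548 = 14550)
(30895 + 19757)*(q + 8782) = (30895 + 19757)*(14550 + 8782) = 50652*23332 = 1181812464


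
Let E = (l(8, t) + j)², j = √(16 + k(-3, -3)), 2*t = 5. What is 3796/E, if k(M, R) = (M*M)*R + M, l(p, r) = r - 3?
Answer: 15184/(1 - 2*I*√14)² ≈ -257.04 + 69.946*I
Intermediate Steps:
t = 5/2 (t = (½)*5 = 5/2 ≈ 2.5000)
l(p, r) = -3 + r
k(M, R) = M + R*M² (k(M, R) = M²*R + M = R*M² + M = M + R*M²)
j = I*√14 (j = √(16 - 3*(1 - 3*(-3))) = √(16 - 3*(1 + 9)) = √(16 - 3*10) = √(16 - 30) = √(-14) = I*√14 ≈ 3.7417*I)
E = (-½ + I*√14)² (E = ((-3 + 5/2) + I*√14)² = (-½ + I*√14)² ≈ -13.75 - 3.7417*I)
3796/E = 3796/(-55/4 - I*√14)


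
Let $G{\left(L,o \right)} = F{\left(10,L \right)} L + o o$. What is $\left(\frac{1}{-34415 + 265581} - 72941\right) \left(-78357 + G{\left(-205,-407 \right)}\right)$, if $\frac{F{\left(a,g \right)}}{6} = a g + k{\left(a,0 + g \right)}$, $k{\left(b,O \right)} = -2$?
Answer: $- \frac{22014785648507330}{115583} \approx -1.9047 \cdot 10^{11}$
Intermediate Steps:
$F{\left(a,g \right)} = -12 + 6 a g$ ($F{\left(a,g \right)} = 6 \left(a g - 2\right) = 6 \left(-2 + a g\right) = -12 + 6 a g$)
$G{\left(L,o \right)} = o^{2} + L \left(-12 + 60 L\right)$ ($G{\left(L,o \right)} = \left(-12 + 6 \cdot 10 L\right) L + o o = \left(-12 + 60 L\right) L + o^{2} = L \left(-12 + 60 L\right) + o^{2} = o^{2} + L \left(-12 + 60 L\right)$)
$\left(\frac{1}{-34415 + 265581} - 72941\right) \left(-78357 + G{\left(-205,-407 \right)}\right) = \left(\frac{1}{-34415 + 265581} - 72941\right) \left(-78357 + \left(\left(-407\right)^{2} + 12 \left(-205\right) \left(-1 + 5 \left(-205\right)\right)\right)\right) = \left(\frac{1}{231166} - 72941\right) \left(-78357 + \left(165649 + 12 \left(-205\right) \left(-1 - 1025\right)\right)\right) = \left(\frac{1}{231166} - 72941\right) \left(-78357 + \left(165649 + 12 \left(-205\right) \left(-1026\right)\right)\right) = - \frac{16861479205 \left(-78357 + \left(165649 + 2523960\right)\right)}{231166} = - \frac{16861479205 \left(-78357 + 2689609\right)}{231166} = \left(- \frac{16861479205}{231166}\right) 2611252 = - \frac{22014785648507330}{115583}$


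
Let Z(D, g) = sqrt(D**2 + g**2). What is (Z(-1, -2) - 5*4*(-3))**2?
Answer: (60 + sqrt(5))**2 ≈ 3873.3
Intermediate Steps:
(Z(-1, -2) - 5*4*(-3))**2 = (sqrt((-1)**2 + (-2)**2) - 5*4*(-3))**2 = (sqrt(1 + 4) - 20*(-3))**2 = (sqrt(5) + 60)**2 = (60 + sqrt(5))**2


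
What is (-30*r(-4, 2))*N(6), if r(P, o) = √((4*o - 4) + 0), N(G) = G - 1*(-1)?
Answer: -420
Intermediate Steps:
N(G) = 1 + G (N(G) = G + 1 = 1 + G)
r(P, o) = √(-4 + 4*o) (r(P, o) = √((-4 + 4*o) + 0) = √(-4 + 4*o))
(-30*r(-4, 2))*N(6) = (-60*√(-1 + 2))*(1 + 6) = -60*√1*7 = -60*7 = -420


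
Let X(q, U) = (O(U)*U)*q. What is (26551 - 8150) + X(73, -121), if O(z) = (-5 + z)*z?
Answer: -134649517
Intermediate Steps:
O(z) = z*(-5 + z)
X(q, U) = q*U²*(-5 + U) (X(q, U) = ((U*(-5 + U))*U)*q = (U²*(-5 + U))*q = q*U²*(-5 + U))
(26551 - 8150) + X(73, -121) = (26551 - 8150) + 73*(-121)²*(-5 - 121) = 18401 + 73*14641*(-126) = 18401 - 134667918 = -134649517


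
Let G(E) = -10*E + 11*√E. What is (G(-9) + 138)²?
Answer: 50895 + 15048*I ≈ 50895.0 + 15048.0*I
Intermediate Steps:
(G(-9) + 138)² = ((-10*(-9) + 11*√(-9)) + 138)² = ((90 + 11*(3*I)) + 138)² = ((90 + 33*I) + 138)² = (228 + 33*I)²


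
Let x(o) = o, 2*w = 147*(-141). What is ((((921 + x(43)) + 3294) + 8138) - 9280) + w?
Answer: -14495/2 ≈ -7247.5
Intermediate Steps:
w = -20727/2 (w = (147*(-141))/2 = (½)*(-20727) = -20727/2 ≈ -10364.)
((((921 + x(43)) + 3294) + 8138) - 9280) + w = ((((921 + 43) + 3294) + 8138) - 9280) - 20727/2 = (((964 + 3294) + 8138) - 9280) - 20727/2 = ((4258 + 8138) - 9280) - 20727/2 = (12396 - 9280) - 20727/2 = 3116 - 20727/2 = -14495/2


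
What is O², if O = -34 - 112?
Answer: 21316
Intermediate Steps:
O = -146
O² = (-146)² = 21316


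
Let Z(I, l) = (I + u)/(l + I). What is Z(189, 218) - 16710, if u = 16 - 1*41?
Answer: -6800806/407 ≈ -16710.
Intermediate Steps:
u = -25 (u = 16 - 41 = -25)
Z(I, l) = (-25 + I)/(I + l) (Z(I, l) = (I - 25)/(l + I) = (-25 + I)/(I + l))
Z(189, 218) - 16710 = (-25 + 189)/(189 + 218) - 16710 = 164/407 - 16710 = -6800806/407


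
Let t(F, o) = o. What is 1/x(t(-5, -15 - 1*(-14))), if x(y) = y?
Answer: -1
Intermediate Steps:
1/x(t(-5, -15 - 1*(-14))) = 1/(-15 - 1*(-14)) = 1/(-15 + 14) = 1/(-1) = -1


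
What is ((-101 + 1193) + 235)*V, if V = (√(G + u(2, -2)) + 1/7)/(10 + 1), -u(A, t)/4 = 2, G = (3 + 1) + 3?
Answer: 1327/77 + 1327*I/11 ≈ 17.234 + 120.64*I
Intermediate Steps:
G = 7 (G = 4 + 3 = 7)
u(A, t) = -8 (u(A, t) = -4*2 = -8)
V = 1/77 + I/11 (V = (√(7 - 8) + 1/7)/(10 + 1) = (√(-1) + ⅐)/11 = (I + ⅐)*(1/11) = (⅐ + I)*(1/11) = 1/77 + I/11 ≈ 0.012987 + 0.090909*I)
((-101 + 1193) + 235)*V = ((-101 + 1193) + 235)*(1/77 + I/11) = (1092 + 235)*(1/77 + I/11) = 1327*(1/77 + I/11) = 1327/77 + 1327*I/11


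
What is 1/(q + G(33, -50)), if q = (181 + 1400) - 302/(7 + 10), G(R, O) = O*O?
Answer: 17/69075 ≈ 0.00024611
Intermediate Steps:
G(R, O) = O**2
q = 26575/17 (q = 1581 - 302/17 = 26575/17 ≈ 1563.2)
1/(q + G(33, -50)) = 1/(26575/17 + (-50)**2) = 1/(26575/17 + 2500) = 1/(69075/17) = 17/69075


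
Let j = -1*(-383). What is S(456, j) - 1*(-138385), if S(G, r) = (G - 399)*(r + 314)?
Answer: 178114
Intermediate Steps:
j = 383
S(G, r) = (-399 + G)*(314 + r)
S(456, j) - 1*(-138385) = (-125286 - 399*383 + 314*456 + 456*383) - 1*(-138385) = (-125286 - 152817 + 143184 + 174648) + 138385 = 39729 + 138385 = 178114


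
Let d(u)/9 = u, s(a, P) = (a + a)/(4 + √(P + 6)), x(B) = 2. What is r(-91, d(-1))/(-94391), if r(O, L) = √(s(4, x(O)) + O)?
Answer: -I*√(178 + 91*√2)/(94391*√(2 + √2)) ≈ -0.00010041*I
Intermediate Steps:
s(a, P) = 2*a/(4 + √(6 + P)) (s(a, P) = (2*a)/(4 + √(6 + P)) = 2*a/(4 + √(6 + P)))
d(u) = 9*u
r(O, L) = √(O + 8/(4 + 2*√2)) (r(O, L) = √(2*4/(4 + √(6 + 2)) + O) = √(2*4/(4 + √8) + O) = √(2*4/(4 + 2*√2) + O) = √(8/(4 + 2*√2) + O) = √(O + 8/(4 + 2*√2)))
r(-91, d(-1))/(-94391) = (√(4 - 91*(2 + √2))/√(2 + √2))/(-94391) = (√(4 + (-182 - 91*√2))/√(2 + √2))*(-1/94391) = (√(-178 - 91*√2)/√(2 + √2))*(-1/94391) = -√(-178 - 91*√2)/(94391*√(2 + √2))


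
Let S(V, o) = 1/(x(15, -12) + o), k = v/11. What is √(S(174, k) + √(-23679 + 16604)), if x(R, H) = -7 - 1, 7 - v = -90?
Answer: √(11 + 45*I*√283)/3 ≈ 6.5324 + 6.4382*I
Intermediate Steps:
v = 97 (v = 7 - 1*(-90) = 7 + 90 = 97)
x(R, H) = -8
k = 97/11 ≈ 8.8182
S(V, o) = 1/(-8 + o)
√(S(174, k) + √(-23679 + 16604)) = √(1/(-8 + 97/11) + √(-23679 + 16604)) = √(1/(9/11) + √(-7075)) = √(11/9 + 5*I*√283)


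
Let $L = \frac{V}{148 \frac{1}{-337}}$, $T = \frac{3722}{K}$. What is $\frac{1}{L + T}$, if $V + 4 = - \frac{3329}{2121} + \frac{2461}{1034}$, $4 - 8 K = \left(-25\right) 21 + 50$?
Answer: $\frac{155474237688}{10793851491875} \approx 0.014404$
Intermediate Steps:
$K = \frac{479}{8}$ ($K = \frac{1}{2} - \frac{\left(-25\right) 21 + 50}{8} = \frac{1}{2} - \frac{-525 + 50}{8} = \frac{1}{2} - - \frac{475}{8} = \frac{1}{2} + \frac{475}{8} = \frac{479}{8} \approx 59.875$)
$T = \frac{29776}{479}$ ($T = \frac{3722}{\frac{479}{8}} = 3722 \cdot \frac{8}{479} = \frac{29776}{479} \approx 62.163$)
$V = - \frac{6994861}{2193114}$ ($V = -4 + \left(- \frac{3329}{2121} + \frac{2461}{1034}\right) = -4 + \frac{1777595}{2193114} = - \frac{6994861}{2193114} \approx -3.1895$)
$L = \frac{2357268157}{324580872}$ ($L = - \frac{6994861}{2193114 \frac{148}{-337}} = - \frac{6994861}{2193114 \cdot 148 \left(- \frac{1}{337}\right)} = - \frac{6994861}{2193114 \left(- \frac{148}{337}\right)} = \left(- \frac{6994861}{2193114}\right) \left(- \frac{337}{148}\right) = \frac{2357268157}{324580872} \approx 7.2625$)
$\frac{1}{L + T} = \frac{1}{\frac{2357268157}{324580872} + \frac{29776}{479}} = \frac{1}{\frac{10793851491875}{155474237688}} = \frac{155474237688}{10793851491875}$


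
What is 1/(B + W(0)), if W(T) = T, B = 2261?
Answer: 1/2261 ≈ 0.00044228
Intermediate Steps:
1/(B + W(0)) = 1/(2261 + 0) = 1/2261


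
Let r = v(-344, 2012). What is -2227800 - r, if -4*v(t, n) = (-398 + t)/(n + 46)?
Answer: -1309946453/588 ≈ -2.2278e+6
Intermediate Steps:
v(t, n) = -(-398 + t)/(4*(46 + n)) (v(t, n) = -(-398 + t)/(4*(n + 46)) = -(-398 + t)/(4*(46 + n)))
r = 53/588 (r = (398 - 1*(-344))/(4*(46 + 2012)) = (1/4)*(398 + 344)/2058 = (1/4)*(1/2058)*742 = 53/588 ≈ 0.090136)
-2227800 - r = -2227800 - 1*53/588 = -2227800 - 53/588 = -1309946453/588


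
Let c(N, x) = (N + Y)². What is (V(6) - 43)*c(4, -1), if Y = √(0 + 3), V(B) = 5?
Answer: -722 - 304*√3 ≈ -1248.5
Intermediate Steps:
Y = √3 ≈ 1.7320
c(N, x) = (N + √3)²
(V(6) - 43)*c(4, -1) = (5 - 43)*(4 + √3)² = -38*(4 + √3)²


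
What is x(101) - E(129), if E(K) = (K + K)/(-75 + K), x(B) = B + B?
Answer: 1775/9 ≈ 197.22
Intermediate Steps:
x(B) = 2*B
E(K) = 2*K/(-75 + K) (E(K) = (2*K)/(-75 + K) = 2*K/(-75 + K))
x(101) - E(129) = 2*101 - 2*129/(-75 + 129) = 202 - 2*129/54 = 202 - 1*43/9 = 202 - 43/9 = 1775/9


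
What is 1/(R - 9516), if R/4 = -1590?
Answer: -1/15876 ≈ -6.2988e-5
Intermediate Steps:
R = -6360 (R = 4*(-1590) = -6360)
1/(R - 9516) = 1/(-6360 - 9516) = 1/(-15876) = -1/15876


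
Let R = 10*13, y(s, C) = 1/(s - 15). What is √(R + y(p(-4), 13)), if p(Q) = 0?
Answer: √29235/15 ≈ 11.399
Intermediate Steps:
y(s, C) = 1/(-15 + s)
R = 130
√(R + y(p(-4), 13)) = √(130 + 1/(-15 + 0)) = √(130 + 1/(-15)) = √(130 - 1/15) = √(1949/15) = √29235/15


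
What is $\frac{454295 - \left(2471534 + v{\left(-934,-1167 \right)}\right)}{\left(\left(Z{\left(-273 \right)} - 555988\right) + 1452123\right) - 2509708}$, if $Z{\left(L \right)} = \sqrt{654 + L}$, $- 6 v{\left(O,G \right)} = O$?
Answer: $\frac{2441410173358}{1952713369461} + \frac{1513046 \sqrt{381}}{1952713369461} \approx 1.2503$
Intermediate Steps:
$v{\left(O,G \right)} = - \frac{O}{6}$
$\frac{454295 - \left(2471534 + v{\left(-934,-1167 \right)}\right)}{\left(\left(Z{\left(-273 \right)} - 555988\right) + 1452123\right) - 2509708} = \frac{454295 - \left(2471534 - - \frac{467}{3}\right)}{\left(\left(\sqrt{654 - 273} - 555988\right) + 1452123\right) - 2509708} = \frac{454295 - \frac{7415069}{3}}{\left(\left(\sqrt{381} - 555988\right) + 1452123\right) - 2509708} = \frac{454295 - \frac{7415069}{3}}{\left(\left(-555988 + \sqrt{381}\right) + 1452123\right) - 2509708} = \frac{454295 - \frac{7415069}{3}}{\left(896135 + \sqrt{381}\right) - 2509708} = - \frac{6052184}{3 \left(-1613573 + \sqrt{381}\right)}$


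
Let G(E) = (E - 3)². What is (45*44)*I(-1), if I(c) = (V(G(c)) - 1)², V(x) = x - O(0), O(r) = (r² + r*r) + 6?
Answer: 160380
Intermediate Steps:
O(r) = 6 + 2*r² (O(r) = (r² + r²) + 6 = 2*r² + 6 = 6 + 2*r²)
G(E) = (-3 + E)²
V(x) = -6 + x (V(x) = x - (6 + 2*0²) = x - (6 + 2*0) = x - (6 + 0) = x - 1*6 = x - 6 = -6 + x)
I(c) = (-7 + (-3 + c)²)² (I(c) = ((-6 + (-3 + c)²) - 1)² = (-7 + (-3 + c)²)²)
(45*44)*I(-1) = (45*44)*(-7 + (-3 - 1)²)² = 1980*(-7 + (-4)²)² = 1980*(-7 + 16)² = 1980*9² = 1980*81 = 160380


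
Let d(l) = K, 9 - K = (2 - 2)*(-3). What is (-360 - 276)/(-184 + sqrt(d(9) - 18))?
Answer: 117024/33865 + 1908*I/33865 ≈ 3.4556 + 0.056341*I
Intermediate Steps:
K = 9 (K = 9 - (2 - 2)*(-3) = 9 - 0*(-3) = 9 - 1*0 = 9 + 0 = 9)
d(l) = 9
(-360 - 276)/(-184 + sqrt(d(9) - 18)) = (-360 - 276)/(-184 + sqrt(9 - 18)) = -636/(-184 + sqrt(-9)) = -636*(-184 - 3*I)/33865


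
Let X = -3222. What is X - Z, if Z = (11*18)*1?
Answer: -3420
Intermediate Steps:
Z = 198 (Z = 198*1 = 198)
X - Z = -3222 - 1*198 = -3222 - 198 = -3420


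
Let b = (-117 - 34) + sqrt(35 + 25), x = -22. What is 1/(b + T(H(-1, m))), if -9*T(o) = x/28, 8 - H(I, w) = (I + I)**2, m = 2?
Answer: -479178/72123533 - 31752*sqrt(15)/360617665 ≈ -0.0069849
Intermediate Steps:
H(I, w) = 8 - 4*I**2 (H(I, w) = 8 - (I + I)**2 = 8 - (2*I)**2 = 8 - 4*I**2)
T(o) = 11/126 (T(o) = -(-22)/(9*28) = -1/9*(-11/14) = 11/126)
b = -151 + 2*sqrt(15) (b = -151 + sqrt(60) = -151 + 2*sqrt(15) ≈ -143.25)
1/(b + T(H(-1, m))) = 1/((-151 + 2*sqrt(15)) + 11/126) = 1/(-19015/126 + 2*sqrt(15))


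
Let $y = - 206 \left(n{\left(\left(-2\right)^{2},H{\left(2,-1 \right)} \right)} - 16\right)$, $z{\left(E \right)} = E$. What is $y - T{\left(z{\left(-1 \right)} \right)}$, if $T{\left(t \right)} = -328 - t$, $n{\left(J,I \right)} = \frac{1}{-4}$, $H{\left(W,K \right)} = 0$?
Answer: $\frac{7349}{2} \approx 3674.5$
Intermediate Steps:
$n{\left(J,I \right)} = - \frac{1}{4}$
$y = \frac{6695}{2}$ ($y = - 206 \left(- \frac{1}{4} - 16\right) = \left(-206\right) \left(- \frac{65}{4}\right) = \frac{6695}{2} \approx 3347.5$)
$y - T{\left(z{\left(-1 \right)} \right)} = \frac{6695}{2} - \left(-328 - -1\right) = \frac{6695}{2} - \left(-328 + 1\right) = \frac{6695}{2} - -327 = \frac{6695}{2} + 327 = \frac{7349}{2}$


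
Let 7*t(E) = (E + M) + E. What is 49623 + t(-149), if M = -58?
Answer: 347005/7 ≈ 49572.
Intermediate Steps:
t(E) = -58/7 + 2*E/7 (t(E) = ((E - 58) + E)/7 = ((-58 + E) + E)/7 = (-58 + 2*E)/7 = -58/7 + 2*E/7)
49623 + t(-149) = 49623 + (-58/7 + (2/7)*(-149)) = 49623 + (-58/7 - 298/7) = 49623 - 356/7 = 347005/7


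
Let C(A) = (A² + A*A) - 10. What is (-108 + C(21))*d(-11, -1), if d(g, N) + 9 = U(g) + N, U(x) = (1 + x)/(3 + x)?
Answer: -6685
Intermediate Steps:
U(x) = (1 + x)/(3 + x)
d(g, N) = -9 + N + (1 + g)/(3 + g) (d(g, N) = -9 + ((1 + g)/(3 + g) + N) = -9 + (N + (1 + g)/(3 + g)) = -9 + N + (1 + g)/(3 + g))
C(A) = -10 + 2*A² (C(A) = (A² + A²) - 10 = 2*A² - 10 = -10 + 2*A²)
(-108 + C(21))*d(-11, -1) = (-108 + (-10 + 2*21²))*((1 - 11 + (-9 - 1)*(3 - 11))/(3 - 11)) = (-108 + (-10 + 2*441))*((1 - 11 - 10*(-8))/(-8)) = (-108 + (-10 + 882))*(-(1 - 11 + 80)/8) = (-108 + 872)*(-⅛*70) = 764*(-35/4) = -6685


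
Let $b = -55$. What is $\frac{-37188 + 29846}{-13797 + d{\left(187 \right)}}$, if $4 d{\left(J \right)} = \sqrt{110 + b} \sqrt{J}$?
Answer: $\frac{1620761184}{3045705059} + \frac{323048 \sqrt{85}}{3045705059} \approx 0.53312$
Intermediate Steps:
$d{\left(J \right)} = \frac{\sqrt{55} \sqrt{J}}{4}$ ($d{\left(J \right)} = \frac{\sqrt{110 - 55} \sqrt{J}}{4} = \frac{\sqrt{55} \sqrt{J}}{4}$)
$\frac{-37188 + 29846}{-13797 + d{\left(187 \right)}} = \frac{-37188 + 29846}{-13797 + \frac{\sqrt{55} \sqrt{187}}{4}} = - \frac{7342}{-13797 + \frac{11 \sqrt{85}}{4}}$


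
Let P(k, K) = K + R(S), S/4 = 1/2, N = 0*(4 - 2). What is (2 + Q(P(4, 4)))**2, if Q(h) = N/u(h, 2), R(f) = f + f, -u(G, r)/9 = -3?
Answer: 4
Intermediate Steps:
u(G, r) = 27 (u(G, r) = -9*(-3) = 27)
N = 0 (N = 0*2 = 0)
S = 2 (S = 4/2 = 4*(1/2) = 2)
R(f) = 2*f
P(k, K) = 4 + K (P(k, K) = K + 2*2 = K + 4 = 4 + K)
Q(h) = 0 (Q(h) = 0/27 = 0*(1/27) = 0)
(2 + Q(P(4, 4)))**2 = (2 + 0)**2 = 2**2 = 4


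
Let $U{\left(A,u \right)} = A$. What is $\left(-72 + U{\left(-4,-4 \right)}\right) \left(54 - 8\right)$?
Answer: $-3496$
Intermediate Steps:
$\left(-72 + U{\left(-4,-4 \right)}\right) \left(54 - 8\right) = \left(-72 - 4\right) \left(54 - 8\right) = \left(-76\right) 46 = -3496$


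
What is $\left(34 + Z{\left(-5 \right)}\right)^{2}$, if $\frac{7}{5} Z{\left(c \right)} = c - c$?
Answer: $1156$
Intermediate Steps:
$Z{\left(c \right)} = 0$ ($Z{\left(c \right)} = \frac{5 \left(c - c\right)}{7} = \frac{5}{7} \cdot 0 = 0$)
$\left(34 + Z{\left(-5 \right)}\right)^{2} = \left(34 + 0\right)^{2} = 34^{2} = 1156$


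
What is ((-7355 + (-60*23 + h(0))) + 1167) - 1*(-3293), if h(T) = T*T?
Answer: -4275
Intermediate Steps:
h(T) = T²
((-7355 + (-60*23 + h(0))) + 1167) - 1*(-3293) = ((-7355 + (-60*23 + 0²)) + 1167) - 1*(-3293) = ((-7355 + (-1380 + 0)) + 1167) + 3293 = ((-7355 - 1380) + 1167) + 3293 = (-8735 + 1167) + 3293 = -7568 + 3293 = -4275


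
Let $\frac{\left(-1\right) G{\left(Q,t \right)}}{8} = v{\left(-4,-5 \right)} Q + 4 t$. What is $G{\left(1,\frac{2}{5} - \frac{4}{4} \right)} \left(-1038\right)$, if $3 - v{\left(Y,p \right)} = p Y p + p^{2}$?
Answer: $\frac{3138912}{5} \approx 6.2778 \cdot 10^{5}$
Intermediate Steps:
$v{\left(Y,p \right)} = 3 - p^{2} - Y p^{2}$ ($v{\left(Y,p \right)} = 3 - \left(p Y p + p^{2}\right) = 3 - \left(Y p p + p^{2}\right) = 3 - \left(Y p^{2} + p^{2}\right) = 3 - \left(p^{2} + Y p^{2}\right) = 3 - p^{2} - Y p^{2}$)
$G{\left(Q,t \right)} = - 624 Q - 32 t$ ($G{\left(Q,t \right)} = - 8 \left(\left(3 - \left(-5\right)^{2} - - 4 \left(-5\right)^{2}\right) Q + 4 t\right) = - 8 \left(\left(3 - 25 - \left(-4\right) 25\right) Q + 4 t\right) = - 8 \left(\left(3 - 25 + 100\right) Q + 4 t\right) = - 8 \left(78 Q + 4 t\right) = - 8 \left(4 t + 78 Q\right) = - 624 Q - 32 t$)
$G{\left(1,\frac{2}{5} - \frac{4}{4} \right)} \left(-1038\right) = \left(\left(-624\right) 1 - 32 \left(\frac{2}{5} - \frac{4}{4}\right)\right) \left(-1038\right) = \left(-624 - 32 \left(2 \cdot \frac{1}{5} - 1\right)\right) \left(-1038\right) = \left(-624 - 32 \left(\frac{2}{5} - 1\right)\right) \left(-1038\right) = \left(-624 - - \frac{96}{5}\right) \left(-1038\right) = \left(-624 + \frac{96}{5}\right) \left(-1038\right) = \left(- \frac{3024}{5}\right) \left(-1038\right) = \frac{3138912}{5}$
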